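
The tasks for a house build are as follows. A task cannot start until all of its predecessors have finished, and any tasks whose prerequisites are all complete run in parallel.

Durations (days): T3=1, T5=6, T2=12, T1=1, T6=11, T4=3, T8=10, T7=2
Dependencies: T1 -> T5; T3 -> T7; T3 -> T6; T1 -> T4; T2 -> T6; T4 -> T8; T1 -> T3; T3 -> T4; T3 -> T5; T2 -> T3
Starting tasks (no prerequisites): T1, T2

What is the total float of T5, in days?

The longest chain is T2→T3→T4→T8 = 12+1+3+10 = 26; overall finish 26 days.
T5 finishes as early as 19 and must finish by 26.
Slack of T5 = 20 − 13 = 7 days.

7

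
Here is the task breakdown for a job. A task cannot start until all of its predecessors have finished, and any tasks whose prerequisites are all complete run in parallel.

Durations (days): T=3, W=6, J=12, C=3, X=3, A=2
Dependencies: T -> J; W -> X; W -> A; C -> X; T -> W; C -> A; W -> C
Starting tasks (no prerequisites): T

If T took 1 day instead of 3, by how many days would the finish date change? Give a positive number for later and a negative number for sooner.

-2

The binding path is T→W→C→X = 3+6+3+3 = 15; finish at 15 days.
Since T is critical, the -2 change carries straight to that chain (now 13 days).
The critical path is still T→W→C→X; finish is now 13 days.
Change in finish: 13 − 15 = -2 days.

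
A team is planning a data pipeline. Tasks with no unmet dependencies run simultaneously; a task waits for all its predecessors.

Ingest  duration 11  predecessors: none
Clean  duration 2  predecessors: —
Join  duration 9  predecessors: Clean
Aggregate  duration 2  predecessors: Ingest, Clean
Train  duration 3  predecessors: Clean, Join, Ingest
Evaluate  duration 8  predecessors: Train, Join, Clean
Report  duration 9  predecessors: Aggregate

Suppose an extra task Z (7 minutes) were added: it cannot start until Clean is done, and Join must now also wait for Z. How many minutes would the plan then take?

Originally the plan takes 22 minutes.
With Z inserted, Join now waits for max(Clean, Z).
New critical path: Clean→Z→Join→Train→Evaluate = 2+7+9+3+8 = 29 ⇒ 29 minutes.

29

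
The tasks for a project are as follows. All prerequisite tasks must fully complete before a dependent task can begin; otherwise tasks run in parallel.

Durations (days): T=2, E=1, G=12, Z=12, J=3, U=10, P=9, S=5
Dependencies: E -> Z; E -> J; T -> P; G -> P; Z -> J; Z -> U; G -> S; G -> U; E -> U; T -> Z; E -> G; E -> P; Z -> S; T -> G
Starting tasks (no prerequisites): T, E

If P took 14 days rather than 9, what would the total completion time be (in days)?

28

The binding path is T→G→U = 2+12+10 = 24; finish at 24 days.
P has 1 day of float (longest path through it is 23).
Now T→G→P = 2+12+14 = 28 is longest, so the finish becomes 28 days.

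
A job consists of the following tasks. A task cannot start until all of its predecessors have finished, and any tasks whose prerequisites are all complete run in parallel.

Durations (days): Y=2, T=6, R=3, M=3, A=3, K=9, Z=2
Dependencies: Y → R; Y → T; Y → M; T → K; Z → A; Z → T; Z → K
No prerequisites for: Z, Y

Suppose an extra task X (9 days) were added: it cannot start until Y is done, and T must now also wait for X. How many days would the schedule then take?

26

Originally the schedule takes 17 days.
With X inserted, T now waits for max(Z, Y, X).
New critical path: Y→X→T→K = 2+9+6+9 = 26 ⇒ 26 days.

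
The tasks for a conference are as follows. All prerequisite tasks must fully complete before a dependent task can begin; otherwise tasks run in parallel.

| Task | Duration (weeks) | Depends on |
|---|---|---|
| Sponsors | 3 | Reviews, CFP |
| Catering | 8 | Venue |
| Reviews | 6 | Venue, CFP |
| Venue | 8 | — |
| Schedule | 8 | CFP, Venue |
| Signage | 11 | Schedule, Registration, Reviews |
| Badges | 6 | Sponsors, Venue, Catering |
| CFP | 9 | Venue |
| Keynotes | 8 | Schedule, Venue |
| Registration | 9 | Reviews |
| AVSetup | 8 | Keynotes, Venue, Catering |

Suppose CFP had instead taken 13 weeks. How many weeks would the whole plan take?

Actual critical path: Venue→CFP→Reviews→Registration→Signage = 8+9+6+9+11 = 43 ⇒ 43 weeks.
CFP lies on that path, so at 13 weeks the path becomes 47 weeks.
That remains the longest chain; total 47 weeks.

47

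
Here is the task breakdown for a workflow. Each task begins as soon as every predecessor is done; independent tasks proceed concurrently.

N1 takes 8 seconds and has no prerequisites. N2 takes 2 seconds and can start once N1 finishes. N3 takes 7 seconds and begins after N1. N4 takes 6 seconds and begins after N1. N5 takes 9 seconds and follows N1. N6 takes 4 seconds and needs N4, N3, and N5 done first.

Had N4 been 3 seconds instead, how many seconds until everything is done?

21

Actual critical path: N1→N5→N6 = 8+9+4 = 21 ⇒ 21 seconds.
N4 has 3 seconds of float (longest path through it is 18).
The critical path is still N1→N5→N6; finish is now 21 seconds.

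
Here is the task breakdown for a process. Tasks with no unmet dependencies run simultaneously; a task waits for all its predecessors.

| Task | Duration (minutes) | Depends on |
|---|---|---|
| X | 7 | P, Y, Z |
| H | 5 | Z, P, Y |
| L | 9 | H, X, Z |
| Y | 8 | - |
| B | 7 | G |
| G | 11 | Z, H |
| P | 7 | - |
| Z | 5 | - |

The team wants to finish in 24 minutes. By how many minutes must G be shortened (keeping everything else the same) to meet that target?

Current finish: 31 minutes; target: 24.
G is on every critical path, so each minute cut from G cuts the finish by one (this holds down to a finish of 24).
Need 31 − 24 = 7 minutes off G → G becomes 4 minutes, finish becomes 24.

7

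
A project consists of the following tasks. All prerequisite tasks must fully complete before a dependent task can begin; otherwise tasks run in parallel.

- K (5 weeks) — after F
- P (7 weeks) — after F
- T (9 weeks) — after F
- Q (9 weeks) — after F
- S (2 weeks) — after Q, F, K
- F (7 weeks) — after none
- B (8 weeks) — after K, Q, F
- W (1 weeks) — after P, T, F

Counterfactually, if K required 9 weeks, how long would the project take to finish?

24

As given, the longest chain is F→Q→B = 7+9+8 = 24, so the finish is 24 weeks.
The longest path through K is only 20 weeks, so K has float 4.
Now F→K→B = 7+9+8 = 24 is longest, so the finish becomes 24 weeks.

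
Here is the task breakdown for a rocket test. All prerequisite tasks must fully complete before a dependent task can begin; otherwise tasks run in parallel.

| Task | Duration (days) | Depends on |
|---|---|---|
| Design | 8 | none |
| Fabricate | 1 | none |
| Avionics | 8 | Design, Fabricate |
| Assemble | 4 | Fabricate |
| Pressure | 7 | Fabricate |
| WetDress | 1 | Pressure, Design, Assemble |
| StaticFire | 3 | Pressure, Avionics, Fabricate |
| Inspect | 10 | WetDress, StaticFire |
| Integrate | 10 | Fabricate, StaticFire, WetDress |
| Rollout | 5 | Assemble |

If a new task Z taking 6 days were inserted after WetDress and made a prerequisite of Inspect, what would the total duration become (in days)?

29

Originally the project takes 29 days.
With Z inserted, Inspect now waits for max(WetDress, StaticFire, Z).
New critical path: Design→Avionics→StaticFire→Inspect = 8+8+3+10 = 29 ⇒ 29 days.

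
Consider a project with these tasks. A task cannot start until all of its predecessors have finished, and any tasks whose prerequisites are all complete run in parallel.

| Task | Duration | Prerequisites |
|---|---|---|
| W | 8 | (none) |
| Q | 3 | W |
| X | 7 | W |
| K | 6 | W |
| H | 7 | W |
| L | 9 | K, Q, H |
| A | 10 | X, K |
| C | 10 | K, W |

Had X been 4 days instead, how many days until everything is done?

The binding path is W→X→A = 8+7+10 = 25; finish at 25 days.
X is on the critical path; changing it to 4 makes that path 22 days.
Now W→K→A = 8+6+10 = 24 is longest, so the finish becomes 24 days.

24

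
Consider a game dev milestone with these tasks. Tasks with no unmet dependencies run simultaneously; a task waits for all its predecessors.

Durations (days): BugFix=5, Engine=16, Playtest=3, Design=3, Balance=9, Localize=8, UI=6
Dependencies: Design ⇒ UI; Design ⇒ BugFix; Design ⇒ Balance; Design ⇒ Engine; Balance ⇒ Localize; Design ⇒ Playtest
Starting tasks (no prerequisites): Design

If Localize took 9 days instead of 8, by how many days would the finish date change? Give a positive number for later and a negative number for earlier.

Baseline: Design→Balance→Localize = 3+9+8 = 20 → 20 days.
Since Localize is critical, the +1 change carries straight to that chain (now 21 days).
That remains the longest chain; total 21 days.
Change in finish: 21 − 20 = +1 days.

1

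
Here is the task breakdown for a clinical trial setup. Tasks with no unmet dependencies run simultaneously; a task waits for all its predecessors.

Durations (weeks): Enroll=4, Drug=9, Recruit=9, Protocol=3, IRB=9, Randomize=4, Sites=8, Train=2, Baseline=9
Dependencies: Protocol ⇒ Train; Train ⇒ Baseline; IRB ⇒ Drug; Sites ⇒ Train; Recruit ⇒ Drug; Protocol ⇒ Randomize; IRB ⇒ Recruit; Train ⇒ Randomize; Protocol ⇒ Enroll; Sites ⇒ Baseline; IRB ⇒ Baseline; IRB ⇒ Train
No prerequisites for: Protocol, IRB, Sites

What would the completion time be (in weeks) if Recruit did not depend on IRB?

Original critical path: IRB→Recruit→Drug = 9+9+9 = 27 ⇒ 27 weeks.
Without IRB→Recruit, Recruit's earliest start moves from 9 to 0.
New critical path: IRB→Train→Baseline = 9+2+9 = 20 ⇒ 20 weeks.

20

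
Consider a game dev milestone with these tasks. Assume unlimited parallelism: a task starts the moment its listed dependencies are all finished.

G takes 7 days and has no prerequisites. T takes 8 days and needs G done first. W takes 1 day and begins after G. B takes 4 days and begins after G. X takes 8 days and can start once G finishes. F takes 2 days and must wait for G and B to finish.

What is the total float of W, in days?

7

The longest chain is G→T = 7+8 = 15; overall finish 15 days.
Longest path through W: 8 days (earliest finish 8, latest finish 15).
Slack of W = 14 − 7 = 7 days.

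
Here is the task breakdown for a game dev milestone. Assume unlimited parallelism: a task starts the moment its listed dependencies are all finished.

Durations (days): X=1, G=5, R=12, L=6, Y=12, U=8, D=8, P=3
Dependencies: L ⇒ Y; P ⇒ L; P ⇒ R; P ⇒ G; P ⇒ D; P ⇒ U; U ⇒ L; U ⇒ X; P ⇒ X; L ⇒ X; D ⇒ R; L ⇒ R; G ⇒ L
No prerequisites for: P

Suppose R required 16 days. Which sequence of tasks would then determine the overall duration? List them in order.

Critical path before the change: P→U→L→R = 3+8+6+12 = 29 giving 29 days.
R lies on that path, so at 16 days the path becomes 33 days.
The critical path is still P→U→L→R; finish is now 33 days.

P, U, L, R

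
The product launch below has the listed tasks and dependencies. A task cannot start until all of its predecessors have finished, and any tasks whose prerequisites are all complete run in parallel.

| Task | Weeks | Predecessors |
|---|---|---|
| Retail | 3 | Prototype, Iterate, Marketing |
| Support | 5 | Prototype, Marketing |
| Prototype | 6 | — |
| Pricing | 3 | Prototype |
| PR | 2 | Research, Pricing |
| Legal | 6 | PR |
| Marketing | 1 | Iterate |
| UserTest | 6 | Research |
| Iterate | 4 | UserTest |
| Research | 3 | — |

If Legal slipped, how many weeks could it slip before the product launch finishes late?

Research→UserTest→Iterate→Marketing→Support = 3+6+4+1+5 = 19 sets the makespan at 19 weeks.
Longest path through Legal: 17 weeks (earliest finish 17, latest finish 19).
Float = 19 − 17 = 2.

2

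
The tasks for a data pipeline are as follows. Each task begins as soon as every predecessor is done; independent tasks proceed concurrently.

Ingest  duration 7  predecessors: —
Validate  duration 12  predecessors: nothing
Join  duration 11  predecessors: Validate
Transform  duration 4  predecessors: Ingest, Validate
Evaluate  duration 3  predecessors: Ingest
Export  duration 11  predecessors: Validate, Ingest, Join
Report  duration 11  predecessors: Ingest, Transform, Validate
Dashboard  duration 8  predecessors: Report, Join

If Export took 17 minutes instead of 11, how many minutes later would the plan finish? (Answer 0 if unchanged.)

5

The binding path is Validate→Transform→Report→Dashboard = 12+4+11+8 = 35; finish at 35 minutes.
Export has 1 minute of float (longest path through it is 34).
New critical path: Validate→Join→Export = 12+11+17 = 40 ⇒ 40 minutes.
Change in finish: 40 − 35 = +5 minutes.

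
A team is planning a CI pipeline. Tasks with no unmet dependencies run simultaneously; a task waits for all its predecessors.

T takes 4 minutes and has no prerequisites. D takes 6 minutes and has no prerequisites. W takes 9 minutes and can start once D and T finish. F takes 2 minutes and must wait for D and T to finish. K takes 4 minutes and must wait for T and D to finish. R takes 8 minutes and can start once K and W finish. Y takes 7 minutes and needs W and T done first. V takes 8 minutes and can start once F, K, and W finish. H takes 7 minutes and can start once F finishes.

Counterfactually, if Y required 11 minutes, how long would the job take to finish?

Actual critical path: D→W→R = 6+9+8 = 23 ⇒ 23 minutes.
The longest path through Y is only 22 minutes, so Y has float 1.
Now D→W→Y = 6+9+11 = 26 is longest, so the finish becomes 26 minutes.

26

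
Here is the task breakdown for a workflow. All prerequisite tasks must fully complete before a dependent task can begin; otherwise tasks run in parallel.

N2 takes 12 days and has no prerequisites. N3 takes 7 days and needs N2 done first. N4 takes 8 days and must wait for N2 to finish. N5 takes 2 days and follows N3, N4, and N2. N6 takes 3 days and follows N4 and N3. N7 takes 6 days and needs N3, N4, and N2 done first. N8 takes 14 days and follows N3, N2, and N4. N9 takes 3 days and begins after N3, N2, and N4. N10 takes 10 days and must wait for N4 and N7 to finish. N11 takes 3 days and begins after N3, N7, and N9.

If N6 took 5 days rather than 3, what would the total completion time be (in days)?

Baseline: N2→N4→N7→N10 = 12+8+6+10 = 36 → 36 days.
The longest path through N6 is only 23 days, so N6 has float 13.
No other chain overtakes it, so the finish is 36 days.

36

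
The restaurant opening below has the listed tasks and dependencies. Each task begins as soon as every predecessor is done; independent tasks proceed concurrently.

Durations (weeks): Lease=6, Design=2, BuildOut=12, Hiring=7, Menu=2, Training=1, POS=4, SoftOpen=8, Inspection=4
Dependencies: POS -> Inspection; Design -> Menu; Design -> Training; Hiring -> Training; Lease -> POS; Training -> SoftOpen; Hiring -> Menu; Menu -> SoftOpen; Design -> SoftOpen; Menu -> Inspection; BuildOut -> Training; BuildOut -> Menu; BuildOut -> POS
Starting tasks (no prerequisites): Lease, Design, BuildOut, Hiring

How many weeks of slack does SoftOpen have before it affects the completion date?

The longest chain is BuildOut→Menu→SoftOpen = 12+2+8 = 22; overall finish 22 weeks.
Longest path through SoftOpen: 22 weeks (earliest finish 22, latest finish 22).
Float = 22 − 22 = 0.

0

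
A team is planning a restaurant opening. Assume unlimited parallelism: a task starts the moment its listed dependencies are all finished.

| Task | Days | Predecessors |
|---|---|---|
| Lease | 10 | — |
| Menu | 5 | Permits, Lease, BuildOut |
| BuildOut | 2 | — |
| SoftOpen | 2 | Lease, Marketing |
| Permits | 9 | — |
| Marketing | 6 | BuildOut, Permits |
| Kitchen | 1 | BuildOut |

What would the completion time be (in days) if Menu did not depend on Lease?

Original critical path: Permits→Marketing→SoftOpen = 9+6+2 = 17 ⇒ 17 days.
Without Lease→Menu, Menu's earliest start moves from 10 to 9.
After: Permits→Marketing→SoftOpen = 9+6+2 = 17 → 17 days.

17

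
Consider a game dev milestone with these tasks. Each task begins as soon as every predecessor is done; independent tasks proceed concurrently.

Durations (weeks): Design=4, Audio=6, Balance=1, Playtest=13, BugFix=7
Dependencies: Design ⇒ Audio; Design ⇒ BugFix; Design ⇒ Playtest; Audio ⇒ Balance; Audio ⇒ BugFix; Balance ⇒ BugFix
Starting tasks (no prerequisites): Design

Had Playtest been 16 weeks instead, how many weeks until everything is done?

Baseline: Design→Audio→Balance→BugFix = 4+6+1+7 = 18 → 18 weeks.
The longest path through Playtest is only 17 weeks, so Playtest has float 1.
The binding chain switches to Design→Playtest = 4+16 = 20; finish 20 weeks.

20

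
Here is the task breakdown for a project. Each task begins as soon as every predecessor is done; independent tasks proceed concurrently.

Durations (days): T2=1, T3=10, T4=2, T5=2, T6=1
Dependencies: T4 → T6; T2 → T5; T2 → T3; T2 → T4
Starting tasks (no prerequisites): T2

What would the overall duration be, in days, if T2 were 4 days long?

14

Baseline: T2→T3 = 1+10 = 11 → 11 days.
Since T2 is critical, the +3 change carries straight to that chain (now 14 days).
That remains the longest chain; total 14 days.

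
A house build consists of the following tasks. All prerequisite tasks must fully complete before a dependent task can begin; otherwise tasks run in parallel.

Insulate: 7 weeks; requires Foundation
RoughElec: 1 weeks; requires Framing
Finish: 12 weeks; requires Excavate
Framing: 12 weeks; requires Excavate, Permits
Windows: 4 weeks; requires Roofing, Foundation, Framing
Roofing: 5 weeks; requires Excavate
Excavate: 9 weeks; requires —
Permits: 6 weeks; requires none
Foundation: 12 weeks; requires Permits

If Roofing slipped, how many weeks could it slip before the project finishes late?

Critical path: Permits→Foundation→Insulate = 6+12+7 = 25, so the finish is 25 weeks.
Roofing finishes as early as 14 and must finish by 21.
So Roofing can slip 21 − 14 = 7 weeks.

7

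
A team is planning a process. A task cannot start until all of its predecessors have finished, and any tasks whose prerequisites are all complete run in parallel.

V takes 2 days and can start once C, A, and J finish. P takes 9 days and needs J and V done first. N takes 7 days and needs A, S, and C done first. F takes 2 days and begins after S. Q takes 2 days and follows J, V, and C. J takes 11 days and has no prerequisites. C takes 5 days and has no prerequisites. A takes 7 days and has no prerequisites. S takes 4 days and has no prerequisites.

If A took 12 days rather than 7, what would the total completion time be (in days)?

The binding path is J→V→P = 11+2+9 = 22; finish at 22 days.
The longest path through A is only 18 days, so A has float 4.
New critical path: A→V→P = 12+2+9 = 23 ⇒ 23 days.

23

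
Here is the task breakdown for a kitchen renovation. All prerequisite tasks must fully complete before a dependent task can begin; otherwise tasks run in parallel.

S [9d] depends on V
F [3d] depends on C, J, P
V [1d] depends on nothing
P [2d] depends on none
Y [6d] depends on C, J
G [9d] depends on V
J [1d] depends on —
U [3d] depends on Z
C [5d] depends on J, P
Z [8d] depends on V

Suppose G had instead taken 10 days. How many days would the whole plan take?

As given, the longest chain is P→C→Y = 2+5+6 = 13, so the finish is 13 days.
G has 3 days of float (longest path through it is 10).
No other chain overtakes it, so the finish is 13 days.

13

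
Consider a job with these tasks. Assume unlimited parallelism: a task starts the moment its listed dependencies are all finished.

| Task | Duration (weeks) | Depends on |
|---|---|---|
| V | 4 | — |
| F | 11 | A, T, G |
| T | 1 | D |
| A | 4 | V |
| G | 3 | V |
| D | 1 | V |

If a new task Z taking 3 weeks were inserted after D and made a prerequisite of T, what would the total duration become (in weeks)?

20

Originally the job takes 19 weeks.
With Z inserted, T now waits for max(D, Z).
New critical path: V→D→Z→T→F = 4+1+3+1+11 = 20 ⇒ 20 weeks.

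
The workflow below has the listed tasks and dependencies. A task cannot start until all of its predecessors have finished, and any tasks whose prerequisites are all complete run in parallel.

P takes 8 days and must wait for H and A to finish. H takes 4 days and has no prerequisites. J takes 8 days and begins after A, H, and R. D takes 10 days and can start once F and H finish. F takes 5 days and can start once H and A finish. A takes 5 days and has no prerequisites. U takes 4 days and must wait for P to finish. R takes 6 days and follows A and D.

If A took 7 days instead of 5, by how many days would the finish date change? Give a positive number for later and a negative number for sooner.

2

Actual critical path: A→F→D→R→J = 5+5+10+6+8 = 34 ⇒ 34 days.
A lies on that path, so at 7 days the path becomes 36 days.
No other chain overtakes it, so the finish is 36 days.
Change in finish: 36 − 34 = +2 days.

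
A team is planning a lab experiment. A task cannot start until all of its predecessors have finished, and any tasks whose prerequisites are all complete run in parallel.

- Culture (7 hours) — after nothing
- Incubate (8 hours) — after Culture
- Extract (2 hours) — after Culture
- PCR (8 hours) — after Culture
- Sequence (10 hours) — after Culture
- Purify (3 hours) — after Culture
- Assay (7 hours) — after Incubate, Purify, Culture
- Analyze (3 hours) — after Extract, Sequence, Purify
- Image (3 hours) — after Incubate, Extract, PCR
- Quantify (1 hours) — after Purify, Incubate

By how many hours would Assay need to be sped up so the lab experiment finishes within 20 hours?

2

Current finish: 22 hours; target: 20.
Assay is on every critical path, so each hour cut from Assay cuts the finish by one (this holds down to a finish of 20).
Need 22 − 20 = 2 hours off Assay → Assay becomes 5 hours, finish becomes 20.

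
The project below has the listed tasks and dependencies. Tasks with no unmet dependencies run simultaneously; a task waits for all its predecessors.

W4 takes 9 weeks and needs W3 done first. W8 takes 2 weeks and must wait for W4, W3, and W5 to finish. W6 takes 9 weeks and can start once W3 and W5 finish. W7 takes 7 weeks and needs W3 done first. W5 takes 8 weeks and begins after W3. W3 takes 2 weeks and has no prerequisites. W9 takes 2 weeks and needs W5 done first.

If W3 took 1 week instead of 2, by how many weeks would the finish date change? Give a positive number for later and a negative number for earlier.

Actual critical path: W3→W5→W6 = 2+8+9 = 19 ⇒ 19 weeks.
W3 lies on that path, so at 1 week the path becomes 18 weeks.
The critical path is still W3→W5→W6; finish is now 18 weeks.
Change in finish: 18 − 19 = -1 weeks.

-1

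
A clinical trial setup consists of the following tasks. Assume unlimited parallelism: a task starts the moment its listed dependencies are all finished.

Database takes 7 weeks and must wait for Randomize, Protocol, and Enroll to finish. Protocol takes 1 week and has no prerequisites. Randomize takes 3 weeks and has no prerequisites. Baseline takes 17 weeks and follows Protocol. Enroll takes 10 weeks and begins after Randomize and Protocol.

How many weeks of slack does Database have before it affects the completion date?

Critical path: Randomize→Enroll→Database = 3+10+7 = 20, so the finish is 20 weeks.
Longest path through Database: 20 weeks (earliest finish 20, latest finish 20).
Slack of Database = 13 − 13 = 0 weeks.

0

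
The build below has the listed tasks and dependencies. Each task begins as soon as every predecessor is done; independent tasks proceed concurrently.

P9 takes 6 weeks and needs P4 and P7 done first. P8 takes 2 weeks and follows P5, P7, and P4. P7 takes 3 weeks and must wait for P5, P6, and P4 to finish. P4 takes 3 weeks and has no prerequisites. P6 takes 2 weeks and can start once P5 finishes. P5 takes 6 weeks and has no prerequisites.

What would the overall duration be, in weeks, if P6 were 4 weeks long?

19

Critical path before the change: P5→P6→P7→P9 = 6+2+3+6 = 17 giving 17 weeks.
P6 is on the critical path; changing it to 4 makes that path 19 weeks.
The critical path is still P5→P6→P7→P9; finish is now 19 weeks.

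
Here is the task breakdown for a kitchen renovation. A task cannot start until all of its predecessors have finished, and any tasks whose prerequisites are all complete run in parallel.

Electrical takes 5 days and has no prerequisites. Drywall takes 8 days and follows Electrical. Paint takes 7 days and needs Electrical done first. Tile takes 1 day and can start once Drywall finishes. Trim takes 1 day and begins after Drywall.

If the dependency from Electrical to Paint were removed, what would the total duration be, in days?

14

Before: longest chain Electrical→Drywall→Tile = 5+8+1 = 14, finish 14.
Without Electrical→Paint, Paint's earliest start moves from 5 to 0.
After: Electrical→Drywall→Tile = 5+8+1 = 14 → 14 days.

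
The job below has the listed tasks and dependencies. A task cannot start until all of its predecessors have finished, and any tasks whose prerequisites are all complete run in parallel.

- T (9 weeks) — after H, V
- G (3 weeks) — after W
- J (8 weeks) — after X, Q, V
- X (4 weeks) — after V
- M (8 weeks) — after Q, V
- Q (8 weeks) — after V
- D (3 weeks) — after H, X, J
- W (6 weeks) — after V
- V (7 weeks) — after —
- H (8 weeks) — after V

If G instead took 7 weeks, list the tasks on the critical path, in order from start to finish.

V, Q, J, D

As given, the longest chain is V→Q→J→D = 7+8+8+3 = 26, so the finish is 26 weeks.
G is off the critical path — its longest chain is 16 weeks, giving 10 of slack.
No other chain overtakes it, so the finish is 26 weeks.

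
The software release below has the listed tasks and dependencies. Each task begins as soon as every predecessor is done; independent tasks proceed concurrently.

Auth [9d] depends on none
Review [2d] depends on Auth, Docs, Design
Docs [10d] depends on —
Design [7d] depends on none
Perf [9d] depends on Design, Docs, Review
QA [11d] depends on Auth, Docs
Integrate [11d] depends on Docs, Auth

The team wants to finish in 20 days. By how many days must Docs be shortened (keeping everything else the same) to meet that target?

Current finish: 21 days; target: 20.
Docs is on every critical path, so each day cut from Docs cuts the finish by one (this holds down to a finish of 20).
Need 21 − 20 = 1 day off Docs → Docs becomes 9 days, finish becomes 20.

1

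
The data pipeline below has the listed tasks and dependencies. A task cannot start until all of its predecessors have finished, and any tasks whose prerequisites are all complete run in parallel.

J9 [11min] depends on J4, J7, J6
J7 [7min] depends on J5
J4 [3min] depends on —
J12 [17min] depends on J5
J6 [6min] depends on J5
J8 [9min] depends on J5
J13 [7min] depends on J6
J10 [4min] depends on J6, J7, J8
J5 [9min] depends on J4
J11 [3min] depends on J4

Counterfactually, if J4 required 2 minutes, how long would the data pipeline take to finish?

29

Actual critical path: J4→J5→J7→J9 = 3+9+7+11 = 30 ⇒ 30 minutes.
J4 lies on that path, so at 2 minutes the path becomes 29 minutes.
No other chain overtakes it, so the finish is 29 minutes.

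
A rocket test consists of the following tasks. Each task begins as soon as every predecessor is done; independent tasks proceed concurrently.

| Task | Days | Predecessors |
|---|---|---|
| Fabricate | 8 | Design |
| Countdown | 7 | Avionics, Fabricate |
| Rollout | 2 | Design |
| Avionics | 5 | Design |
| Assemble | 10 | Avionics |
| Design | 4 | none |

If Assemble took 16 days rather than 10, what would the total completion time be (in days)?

As given, the longest chain is Design→Avionics→Assemble = 4+5+10 = 19, so the finish is 19 days.
Assemble lies on that path, so at 16 days the path becomes 25 days.
No other chain overtakes it, so the finish is 25 days.

25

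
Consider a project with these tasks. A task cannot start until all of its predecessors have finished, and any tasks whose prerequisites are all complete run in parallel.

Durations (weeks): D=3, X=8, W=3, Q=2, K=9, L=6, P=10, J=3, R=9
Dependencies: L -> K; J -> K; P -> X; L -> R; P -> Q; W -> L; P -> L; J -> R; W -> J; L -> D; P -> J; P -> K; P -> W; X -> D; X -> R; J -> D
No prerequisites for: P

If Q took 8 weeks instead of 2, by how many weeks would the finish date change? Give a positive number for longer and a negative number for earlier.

0

The binding path is P→W→L→R = 10+3+6+9 = 28; finish at 28 weeks.
Q is off the critical path — its longest chain is 12 weeks, giving 16 of slack.
No other chain overtakes it, so the finish is 28 weeks.
Change in finish: 28 − 28 = +0 weeks.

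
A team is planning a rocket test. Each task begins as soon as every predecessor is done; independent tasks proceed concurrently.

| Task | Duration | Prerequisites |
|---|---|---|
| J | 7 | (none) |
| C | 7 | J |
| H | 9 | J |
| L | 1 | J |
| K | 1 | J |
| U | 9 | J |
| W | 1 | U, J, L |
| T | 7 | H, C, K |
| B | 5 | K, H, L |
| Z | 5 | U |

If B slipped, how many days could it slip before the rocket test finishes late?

2

The longest chain is J→H→T = 7+9+7 = 23; overall finish 23 days.
Longest path through B: 21 days (earliest finish 21, latest finish 23).
Float = 23 − 21 = 2.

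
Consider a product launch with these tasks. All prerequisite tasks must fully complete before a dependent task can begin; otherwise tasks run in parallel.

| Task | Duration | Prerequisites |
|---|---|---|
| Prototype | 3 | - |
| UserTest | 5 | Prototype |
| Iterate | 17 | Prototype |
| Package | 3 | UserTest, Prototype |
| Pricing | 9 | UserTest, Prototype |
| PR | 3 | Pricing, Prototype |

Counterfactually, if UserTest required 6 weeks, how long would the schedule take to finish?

21

As given, the longest chain is Prototype→UserTest→Pricing→PR = 3+5+9+3 = 20, so the finish is 20 weeks.
UserTest is on the critical path; changing it to 6 makes that path 21 weeks.
No other chain overtakes it, so the finish is 21 weeks.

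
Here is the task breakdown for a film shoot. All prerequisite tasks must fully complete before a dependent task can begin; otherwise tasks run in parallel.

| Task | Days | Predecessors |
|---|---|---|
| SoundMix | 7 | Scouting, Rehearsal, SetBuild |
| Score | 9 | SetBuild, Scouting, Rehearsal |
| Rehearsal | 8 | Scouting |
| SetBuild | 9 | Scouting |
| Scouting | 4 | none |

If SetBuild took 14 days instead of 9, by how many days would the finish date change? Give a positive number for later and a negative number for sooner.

5

Critical path before the change: Scouting→SetBuild→Score = 4+9+9 = 22 giving 22 days.
SetBuild lies on that path, so at 14 days the path becomes 27 days.
The critical path is still Scouting→SetBuild→Score; finish is now 27 days.
Change in finish: 27 − 22 = +5 days.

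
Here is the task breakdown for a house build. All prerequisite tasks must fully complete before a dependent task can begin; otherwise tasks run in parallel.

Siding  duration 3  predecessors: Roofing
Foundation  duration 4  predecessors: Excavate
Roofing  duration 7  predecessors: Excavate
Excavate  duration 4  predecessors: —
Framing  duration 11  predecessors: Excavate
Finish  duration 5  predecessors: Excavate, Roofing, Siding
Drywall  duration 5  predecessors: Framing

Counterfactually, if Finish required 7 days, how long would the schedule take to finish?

Baseline: Excavate→Framing→Drywall = 4+11+5 = 20 → 20 days.
The longest path through Finish is only 19 days, so Finish has float 1.
The binding chain switches to Excavate→Roofing→Siding→Finish = 4+7+3+7 = 21; finish 21 days.

21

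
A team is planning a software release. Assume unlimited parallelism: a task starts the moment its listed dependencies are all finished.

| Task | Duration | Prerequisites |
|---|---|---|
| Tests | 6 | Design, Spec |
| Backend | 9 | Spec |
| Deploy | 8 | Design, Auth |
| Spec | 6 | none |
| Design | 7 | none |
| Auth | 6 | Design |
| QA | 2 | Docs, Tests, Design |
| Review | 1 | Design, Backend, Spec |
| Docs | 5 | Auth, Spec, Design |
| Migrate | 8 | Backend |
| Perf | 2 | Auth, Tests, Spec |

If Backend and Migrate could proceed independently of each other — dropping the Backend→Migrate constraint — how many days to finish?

With the dependency in place, Spec→Backend→Migrate = 6+9+8 = 23 sets the finish at 23 days.
Without Backend→Migrate, Migrate's earliest start moves from 15 to 0.
The longest chain is now Design→Auth→Deploy = 7+6+8 = 21, so the project takes 21 days.

21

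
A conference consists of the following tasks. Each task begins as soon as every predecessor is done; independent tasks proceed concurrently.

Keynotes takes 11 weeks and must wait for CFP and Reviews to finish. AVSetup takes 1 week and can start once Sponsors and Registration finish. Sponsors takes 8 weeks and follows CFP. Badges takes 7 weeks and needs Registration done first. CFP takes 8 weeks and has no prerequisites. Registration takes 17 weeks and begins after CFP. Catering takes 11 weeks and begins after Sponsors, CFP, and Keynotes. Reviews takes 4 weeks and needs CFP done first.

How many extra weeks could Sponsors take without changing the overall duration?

The longest chain is CFP→Reviews→Keynotes→Catering = 8+4+11+11 = 34; overall finish 34 weeks.
Sponsors finishes as early as 16 and must finish by 23.
Float = 34 − 27 = 7.

7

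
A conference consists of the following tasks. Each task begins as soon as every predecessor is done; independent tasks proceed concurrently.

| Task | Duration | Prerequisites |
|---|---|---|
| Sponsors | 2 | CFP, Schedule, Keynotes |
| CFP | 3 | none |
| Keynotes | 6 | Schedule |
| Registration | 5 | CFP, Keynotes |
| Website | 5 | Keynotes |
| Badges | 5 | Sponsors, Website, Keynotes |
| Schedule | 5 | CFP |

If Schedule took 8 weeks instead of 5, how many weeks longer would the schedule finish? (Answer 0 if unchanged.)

3

Baseline: CFP→Schedule→Keynotes→Website→Badges = 3+5+6+5+5 = 24 → 24 weeks.
Schedule lies on that path, so at 8 weeks the path becomes 27 weeks.
That remains the longest chain; total 27 weeks.
Change in finish: 27 − 24 = +3 weeks.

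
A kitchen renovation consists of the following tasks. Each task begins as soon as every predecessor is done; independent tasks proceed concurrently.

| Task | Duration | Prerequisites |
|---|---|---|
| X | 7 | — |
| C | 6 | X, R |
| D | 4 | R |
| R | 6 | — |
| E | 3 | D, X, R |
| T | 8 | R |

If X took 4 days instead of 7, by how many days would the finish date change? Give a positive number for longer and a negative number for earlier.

The binding path is R→T = 6+8 = 14; finish at 14 days.
The longest path through X is only 13 days, so X has float 1.
The critical path is still R→T; finish is now 14 days.
Change in finish: 14 − 14 = +0 days.

0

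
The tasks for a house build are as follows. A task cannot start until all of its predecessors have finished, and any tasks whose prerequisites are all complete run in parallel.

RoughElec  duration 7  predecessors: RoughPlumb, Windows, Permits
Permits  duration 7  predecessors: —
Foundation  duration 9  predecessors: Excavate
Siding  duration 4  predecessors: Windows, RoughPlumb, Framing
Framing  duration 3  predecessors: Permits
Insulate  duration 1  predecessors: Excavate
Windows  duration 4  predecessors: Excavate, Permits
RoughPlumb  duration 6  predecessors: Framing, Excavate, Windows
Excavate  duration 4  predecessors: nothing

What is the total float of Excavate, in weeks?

3

Permits→Windows→RoughPlumb→RoughElec = 7+4+6+7 = 24 sets the makespan at 24 weeks.
Longest path through Excavate: 21 weeks (earliest finish 4, latest finish 7).
Slack of Excavate = 3 − 0 = 3 weeks.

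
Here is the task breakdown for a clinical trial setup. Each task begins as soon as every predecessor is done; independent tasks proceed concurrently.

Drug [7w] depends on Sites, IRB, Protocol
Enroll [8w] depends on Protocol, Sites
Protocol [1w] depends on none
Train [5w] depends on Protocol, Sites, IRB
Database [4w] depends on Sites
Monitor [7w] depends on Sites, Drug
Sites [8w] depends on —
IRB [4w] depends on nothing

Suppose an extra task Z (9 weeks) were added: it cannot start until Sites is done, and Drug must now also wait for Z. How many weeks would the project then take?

31

Originally the project takes 22 weeks.
With Z inserted, Drug now waits for max(Sites, IRB, Protocol, Z).
New critical path: Sites→Z→Drug→Monitor = 8+9+7+7 = 31 ⇒ 31 weeks.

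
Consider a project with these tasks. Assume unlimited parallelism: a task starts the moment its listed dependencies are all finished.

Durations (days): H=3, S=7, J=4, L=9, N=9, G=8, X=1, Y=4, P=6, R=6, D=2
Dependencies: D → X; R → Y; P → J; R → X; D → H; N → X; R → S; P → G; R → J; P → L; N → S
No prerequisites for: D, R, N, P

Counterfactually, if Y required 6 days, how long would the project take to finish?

16

Critical path before the change: N→S = 9+7 = 16 giving 16 days.
Y has 6 days of float (longest path through it is 10).
The critical path is still N→S; finish is now 16 days.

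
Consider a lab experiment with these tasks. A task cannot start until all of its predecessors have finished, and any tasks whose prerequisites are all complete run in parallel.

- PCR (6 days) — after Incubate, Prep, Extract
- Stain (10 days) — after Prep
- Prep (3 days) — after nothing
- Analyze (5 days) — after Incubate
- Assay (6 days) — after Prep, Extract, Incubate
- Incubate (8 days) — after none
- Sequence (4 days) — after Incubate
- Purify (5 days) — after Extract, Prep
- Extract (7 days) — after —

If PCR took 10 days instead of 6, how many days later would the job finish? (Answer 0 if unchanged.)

4

The binding path is Incubate→PCR = 8+6 = 14; finish at 14 days.
Since PCR is critical, the +4 change carries straight to that chain (now 18 days).
No other chain overtakes it, so the finish is 18 days.
Change in finish: 18 − 14 = +4 days.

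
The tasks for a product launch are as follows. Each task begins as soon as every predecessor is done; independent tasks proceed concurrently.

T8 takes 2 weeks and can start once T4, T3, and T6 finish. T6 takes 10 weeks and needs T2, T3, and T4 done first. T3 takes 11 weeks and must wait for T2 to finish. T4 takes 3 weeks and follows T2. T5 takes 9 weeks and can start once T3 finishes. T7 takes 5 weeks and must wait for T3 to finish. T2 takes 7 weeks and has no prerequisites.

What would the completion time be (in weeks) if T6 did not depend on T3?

27

With the dependency in place, T2→T3→T6→T8 = 7+11+10+2 = 30 sets the finish at 30 weeks.
Without T3→T6, T6's earliest start moves from 18 to 10.
After: T2→T3→T5 = 7+11+9 = 27 → 27 weeks.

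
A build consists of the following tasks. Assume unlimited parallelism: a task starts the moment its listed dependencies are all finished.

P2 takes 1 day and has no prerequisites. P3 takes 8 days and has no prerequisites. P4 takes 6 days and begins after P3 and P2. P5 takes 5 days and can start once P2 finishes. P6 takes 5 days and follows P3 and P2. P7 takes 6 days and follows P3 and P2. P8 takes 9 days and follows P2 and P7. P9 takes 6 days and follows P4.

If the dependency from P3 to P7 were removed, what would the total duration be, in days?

20

Before: longest chain P3→P7→P8 = 8+6+9 = 23, finish 23.
Without P3→P7, P7's earliest start moves from 8 to 1.
The longest chain is now P3→P4→P9 = 8+6+6 = 20, so the schedule takes 20 days.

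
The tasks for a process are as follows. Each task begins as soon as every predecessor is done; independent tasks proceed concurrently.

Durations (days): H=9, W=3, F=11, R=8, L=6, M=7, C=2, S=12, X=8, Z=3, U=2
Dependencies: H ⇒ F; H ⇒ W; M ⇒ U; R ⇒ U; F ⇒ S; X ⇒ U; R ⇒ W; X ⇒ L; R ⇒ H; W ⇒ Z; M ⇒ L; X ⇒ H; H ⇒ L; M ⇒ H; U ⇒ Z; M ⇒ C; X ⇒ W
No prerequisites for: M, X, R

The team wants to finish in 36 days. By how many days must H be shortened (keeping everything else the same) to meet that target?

4

Current finish: 40 days; target: 36.
H is on every critical path, so each day cut from H cuts the finish by one (this holds down to a finish of 32).
Need 40 − 36 = 4 days off H → H becomes 5 days, finish becomes 36.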